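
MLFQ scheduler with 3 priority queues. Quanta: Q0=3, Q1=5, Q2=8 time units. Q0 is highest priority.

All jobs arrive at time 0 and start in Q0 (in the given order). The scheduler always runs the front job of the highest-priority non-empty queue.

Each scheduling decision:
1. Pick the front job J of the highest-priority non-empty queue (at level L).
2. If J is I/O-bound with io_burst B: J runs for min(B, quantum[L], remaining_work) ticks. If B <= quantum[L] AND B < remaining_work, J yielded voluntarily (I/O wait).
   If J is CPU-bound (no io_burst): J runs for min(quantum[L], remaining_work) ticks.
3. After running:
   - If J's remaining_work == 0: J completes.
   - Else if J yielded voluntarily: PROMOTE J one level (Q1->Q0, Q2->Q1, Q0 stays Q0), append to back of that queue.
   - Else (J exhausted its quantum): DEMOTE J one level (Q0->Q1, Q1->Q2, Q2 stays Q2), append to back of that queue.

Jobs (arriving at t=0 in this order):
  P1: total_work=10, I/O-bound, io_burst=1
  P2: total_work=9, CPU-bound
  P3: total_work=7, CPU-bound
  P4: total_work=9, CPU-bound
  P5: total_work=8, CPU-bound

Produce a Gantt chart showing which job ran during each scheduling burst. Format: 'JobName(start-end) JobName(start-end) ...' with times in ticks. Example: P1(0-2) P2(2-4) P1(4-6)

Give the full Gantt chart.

Answer: P1(0-1) P2(1-4) P3(4-7) P4(7-10) P5(10-13) P1(13-14) P1(14-15) P1(15-16) P1(16-17) P1(17-18) P1(18-19) P1(19-20) P1(20-21) P1(21-22) P2(22-27) P3(27-31) P4(31-36) P5(36-41) P2(41-42) P4(42-43)

Derivation:
t=0-1: P1@Q0 runs 1, rem=9, I/O yield, promote→Q0. Q0=[P2,P3,P4,P5,P1] Q1=[] Q2=[]
t=1-4: P2@Q0 runs 3, rem=6, quantum used, demote→Q1. Q0=[P3,P4,P5,P1] Q1=[P2] Q2=[]
t=4-7: P3@Q0 runs 3, rem=4, quantum used, demote→Q1. Q0=[P4,P5,P1] Q1=[P2,P3] Q2=[]
t=7-10: P4@Q0 runs 3, rem=6, quantum used, demote→Q1. Q0=[P5,P1] Q1=[P2,P3,P4] Q2=[]
t=10-13: P5@Q0 runs 3, rem=5, quantum used, demote→Q1. Q0=[P1] Q1=[P2,P3,P4,P5] Q2=[]
t=13-14: P1@Q0 runs 1, rem=8, I/O yield, promote→Q0. Q0=[P1] Q1=[P2,P3,P4,P5] Q2=[]
t=14-15: P1@Q0 runs 1, rem=7, I/O yield, promote→Q0. Q0=[P1] Q1=[P2,P3,P4,P5] Q2=[]
t=15-16: P1@Q0 runs 1, rem=6, I/O yield, promote→Q0. Q0=[P1] Q1=[P2,P3,P4,P5] Q2=[]
t=16-17: P1@Q0 runs 1, rem=5, I/O yield, promote→Q0. Q0=[P1] Q1=[P2,P3,P4,P5] Q2=[]
t=17-18: P1@Q0 runs 1, rem=4, I/O yield, promote→Q0. Q0=[P1] Q1=[P2,P3,P4,P5] Q2=[]
t=18-19: P1@Q0 runs 1, rem=3, I/O yield, promote→Q0. Q0=[P1] Q1=[P2,P3,P4,P5] Q2=[]
t=19-20: P1@Q0 runs 1, rem=2, I/O yield, promote→Q0. Q0=[P1] Q1=[P2,P3,P4,P5] Q2=[]
t=20-21: P1@Q0 runs 1, rem=1, I/O yield, promote→Q0. Q0=[P1] Q1=[P2,P3,P4,P5] Q2=[]
t=21-22: P1@Q0 runs 1, rem=0, completes. Q0=[] Q1=[P2,P3,P4,P5] Q2=[]
t=22-27: P2@Q1 runs 5, rem=1, quantum used, demote→Q2. Q0=[] Q1=[P3,P4,P5] Q2=[P2]
t=27-31: P3@Q1 runs 4, rem=0, completes. Q0=[] Q1=[P4,P5] Q2=[P2]
t=31-36: P4@Q1 runs 5, rem=1, quantum used, demote→Q2. Q0=[] Q1=[P5] Q2=[P2,P4]
t=36-41: P5@Q1 runs 5, rem=0, completes. Q0=[] Q1=[] Q2=[P2,P4]
t=41-42: P2@Q2 runs 1, rem=0, completes. Q0=[] Q1=[] Q2=[P4]
t=42-43: P4@Q2 runs 1, rem=0, completes. Q0=[] Q1=[] Q2=[]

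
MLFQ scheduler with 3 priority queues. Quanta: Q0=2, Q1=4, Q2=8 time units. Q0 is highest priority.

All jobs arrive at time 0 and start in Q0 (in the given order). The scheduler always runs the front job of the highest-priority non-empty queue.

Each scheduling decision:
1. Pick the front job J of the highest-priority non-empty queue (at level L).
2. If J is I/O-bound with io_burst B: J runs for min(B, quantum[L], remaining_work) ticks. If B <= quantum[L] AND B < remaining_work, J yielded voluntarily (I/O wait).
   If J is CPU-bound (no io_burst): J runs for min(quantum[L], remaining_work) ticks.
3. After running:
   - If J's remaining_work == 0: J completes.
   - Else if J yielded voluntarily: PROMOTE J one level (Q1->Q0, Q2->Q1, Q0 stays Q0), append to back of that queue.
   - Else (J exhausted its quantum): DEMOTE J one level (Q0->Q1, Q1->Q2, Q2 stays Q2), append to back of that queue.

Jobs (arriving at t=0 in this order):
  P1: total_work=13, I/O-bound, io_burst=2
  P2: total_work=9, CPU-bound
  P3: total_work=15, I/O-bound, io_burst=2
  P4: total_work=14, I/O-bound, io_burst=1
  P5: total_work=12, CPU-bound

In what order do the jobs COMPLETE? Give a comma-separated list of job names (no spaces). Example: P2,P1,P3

t=0-2: P1@Q0 runs 2, rem=11, I/O yield, promote→Q0. Q0=[P2,P3,P4,P5,P1] Q1=[] Q2=[]
t=2-4: P2@Q0 runs 2, rem=7, quantum used, demote→Q1. Q0=[P3,P4,P5,P1] Q1=[P2] Q2=[]
t=4-6: P3@Q0 runs 2, rem=13, I/O yield, promote→Q0. Q0=[P4,P5,P1,P3] Q1=[P2] Q2=[]
t=6-7: P4@Q0 runs 1, rem=13, I/O yield, promote→Q0. Q0=[P5,P1,P3,P4] Q1=[P2] Q2=[]
t=7-9: P5@Q0 runs 2, rem=10, quantum used, demote→Q1. Q0=[P1,P3,P4] Q1=[P2,P5] Q2=[]
t=9-11: P1@Q0 runs 2, rem=9, I/O yield, promote→Q0. Q0=[P3,P4,P1] Q1=[P2,P5] Q2=[]
t=11-13: P3@Q0 runs 2, rem=11, I/O yield, promote→Q0. Q0=[P4,P1,P3] Q1=[P2,P5] Q2=[]
t=13-14: P4@Q0 runs 1, rem=12, I/O yield, promote→Q0. Q0=[P1,P3,P4] Q1=[P2,P5] Q2=[]
t=14-16: P1@Q0 runs 2, rem=7, I/O yield, promote→Q0. Q0=[P3,P4,P1] Q1=[P2,P5] Q2=[]
t=16-18: P3@Q0 runs 2, rem=9, I/O yield, promote→Q0. Q0=[P4,P1,P3] Q1=[P2,P5] Q2=[]
t=18-19: P4@Q0 runs 1, rem=11, I/O yield, promote→Q0. Q0=[P1,P3,P4] Q1=[P2,P5] Q2=[]
t=19-21: P1@Q0 runs 2, rem=5, I/O yield, promote→Q0. Q0=[P3,P4,P1] Q1=[P2,P5] Q2=[]
t=21-23: P3@Q0 runs 2, rem=7, I/O yield, promote→Q0. Q0=[P4,P1,P3] Q1=[P2,P5] Q2=[]
t=23-24: P4@Q0 runs 1, rem=10, I/O yield, promote→Q0. Q0=[P1,P3,P4] Q1=[P2,P5] Q2=[]
t=24-26: P1@Q0 runs 2, rem=3, I/O yield, promote→Q0. Q0=[P3,P4,P1] Q1=[P2,P5] Q2=[]
t=26-28: P3@Q0 runs 2, rem=5, I/O yield, promote→Q0. Q0=[P4,P1,P3] Q1=[P2,P5] Q2=[]
t=28-29: P4@Q0 runs 1, rem=9, I/O yield, promote→Q0. Q0=[P1,P3,P4] Q1=[P2,P5] Q2=[]
t=29-31: P1@Q0 runs 2, rem=1, I/O yield, promote→Q0. Q0=[P3,P4,P1] Q1=[P2,P5] Q2=[]
t=31-33: P3@Q0 runs 2, rem=3, I/O yield, promote→Q0. Q0=[P4,P1,P3] Q1=[P2,P5] Q2=[]
t=33-34: P4@Q0 runs 1, rem=8, I/O yield, promote→Q0. Q0=[P1,P3,P4] Q1=[P2,P5] Q2=[]
t=34-35: P1@Q0 runs 1, rem=0, completes. Q0=[P3,P4] Q1=[P2,P5] Q2=[]
t=35-37: P3@Q0 runs 2, rem=1, I/O yield, promote→Q0. Q0=[P4,P3] Q1=[P2,P5] Q2=[]
t=37-38: P4@Q0 runs 1, rem=7, I/O yield, promote→Q0. Q0=[P3,P4] Q1=[P2,P5] Q2=[]
t=38-39: P3@Q0 runs 1, rem=0, completes. Q0=[P4] Q1=[P2,P5] Q2=[]
t=39-40: P4@Q0 runs 1, rem=6, I/O yield, promote→Q0. Q0=[P4] Q1=[P2,P5] Q2=[]
t=40-41: P4@Q0 runs 1, rem=5, I/O yield, promote→Q0. Q0=[P4] Q1=[P2,P5] Q2=[]
t=41-42: P4@Q0 runs 1, rem=4, I/O yield, promote→Q0. Q0=[P4] Q1=[P2,P5] Q2=[]
t=42-43: P4@Q0 runs 1, rem=3, I/O yield, promote→Q0. Q0=[P4] Q1=[P2,P5] Q2=[]
t=43-44: P4@Q0 runs 1, rem=2, I/O yield, promote→Q0. Q0=[P4] Q1=[P2,P5] Q2=[]
t=44-45: P4@Q0 runs 1, rem=1, I/O yield, promote→Q0. Q0=[P4] Q1=[P2,P5] Q2=[]
t=45-46: P4@Q0 runs 1, rem=0, completes. Q0=[] Q1=[P2,P5] Q2=[]
t=46-50: P2@Q1 runs 4, rem=3, quantum used, demote→Q2. Q0=[] Q1=[P5] Q2=[P2]
t=50-54: P5@Q1 runs 4, rem=6, quantum used, demote→Q2. Q0=[] Q1=[] Q2=[P2,P5]
t=54-57: P2@Q2 runs 3, rem=0, completes. Q0=[] Q1=[] Q2=[P5]
t=57-63: P5@Q2 runs 6, rem=0, completes. Q0=[] Q1=[] Q2=[]

Answer: P1,P3,P4,P2,P5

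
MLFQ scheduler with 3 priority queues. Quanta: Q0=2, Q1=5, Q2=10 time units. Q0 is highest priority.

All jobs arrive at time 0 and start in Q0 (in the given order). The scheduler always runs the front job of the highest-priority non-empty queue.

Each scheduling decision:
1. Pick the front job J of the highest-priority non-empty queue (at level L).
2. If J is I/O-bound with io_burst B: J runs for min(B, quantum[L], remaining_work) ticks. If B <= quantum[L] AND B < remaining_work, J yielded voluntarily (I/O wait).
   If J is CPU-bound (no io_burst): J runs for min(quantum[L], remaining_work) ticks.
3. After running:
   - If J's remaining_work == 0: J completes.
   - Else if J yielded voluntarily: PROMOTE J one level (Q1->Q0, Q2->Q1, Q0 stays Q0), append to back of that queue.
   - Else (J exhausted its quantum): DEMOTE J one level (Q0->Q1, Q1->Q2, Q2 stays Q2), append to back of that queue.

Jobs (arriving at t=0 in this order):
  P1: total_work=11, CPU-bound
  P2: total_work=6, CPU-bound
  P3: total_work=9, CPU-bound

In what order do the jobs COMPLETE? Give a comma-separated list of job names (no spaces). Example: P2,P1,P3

t=0-2: P1@Q0 runs 2, rem=9, quantum used, demote→Q1. Q0=[P2,P3] Q1=[P1] Q2=[]
t=2-4: P2@Q0 runs 2, rem=4, quantum used, demote→Q1. Q0=[P3] Q1=[P1,P2] Q2=[]
t=4-6: P3@Q0 runs 2, rem=7, quantum used, demote→Q1. Q0=[] Q1=[P1,P2,P3] Q2=[]
t=6-11: P1@Q1 runs 5, rem=4, quantum used, demote→Q2. Q0=[] Q1=[P2,P3] Q2=[P1]
t=11-15: P2@Q1 runs 4, rem=0, completes. Q0=[] Q1=[P3] Q2=[P1]
t=15-20: P3@Q1 runs 5, rem=2, quantum used, demote→Q2. Q0=[] Q1=[] Q2=[P1,P3]
t=20-24: P1@Q2 runs 4, rem=0, completes. Q0=[] Q1=[] Q2=[P3]
t=24-26: P3@Q2 runs 2, rem=0, completes. Q0=[] Q1=[] Q2=[]

Answer: P2,P1,P3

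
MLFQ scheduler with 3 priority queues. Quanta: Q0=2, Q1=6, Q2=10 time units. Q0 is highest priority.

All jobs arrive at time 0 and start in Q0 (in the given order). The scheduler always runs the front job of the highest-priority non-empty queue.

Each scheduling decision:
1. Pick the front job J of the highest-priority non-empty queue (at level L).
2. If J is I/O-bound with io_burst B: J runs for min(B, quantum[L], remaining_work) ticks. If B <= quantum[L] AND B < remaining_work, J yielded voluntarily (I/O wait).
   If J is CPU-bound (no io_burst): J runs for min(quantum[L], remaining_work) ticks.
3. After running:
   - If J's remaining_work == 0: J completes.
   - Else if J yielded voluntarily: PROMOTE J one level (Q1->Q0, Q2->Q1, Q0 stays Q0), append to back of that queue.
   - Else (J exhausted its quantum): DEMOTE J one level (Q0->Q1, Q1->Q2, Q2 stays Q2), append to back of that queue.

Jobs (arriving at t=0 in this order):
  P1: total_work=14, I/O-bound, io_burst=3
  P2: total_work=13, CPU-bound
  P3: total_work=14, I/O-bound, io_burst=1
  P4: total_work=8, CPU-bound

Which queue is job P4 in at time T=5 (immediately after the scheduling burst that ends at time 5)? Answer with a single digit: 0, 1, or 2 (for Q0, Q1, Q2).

t=0-2: P1@Q0 runs 2, rem=12, quantum used, demote→Q1. Q0=[P2,P3,P4] Q1=[P1] Q2=[]
t=2-4: P2@Q0 runs 2, rem=11, quantum used, demote→Q1. Q0=[P3,P4] Q1=[P1,P2] Q2=[]
t=4-5: P3@Q0 runs 1, rem=13, I/O yield, promote→Q0. Q0=[P4,P3] Q1=[P1,P2] Q2=[]
t=5-7: P4@Q0 runs 2, rem=6, quantum used, demote→Q1. Q0=[P3] Q1=[P1,P2,P4] Q2=[]
t=7-8: P3@Q0 runs 1, rem=12, I/O yield, promote→Q0. Q0=[P3] Q1=[P1,P2,P4] Q2=[]
t=8-9: P3@Q0 runs 1, rem=11, I/O yield, promote→Q0. Q0=[P3] Q1=[P1,P2,P4] Q2=[]
t=9-10: P3@Q0 runs 1, rem=10, I/O yield, promote→Q0. Q0=[P3] Q1=[P1,P2,P4] Q2=[]
t=10-11: P3@Q0 runs 1, rem=9, I/O yield, promote→Q0. Q0=[P3] Q1=[P1,P2,P4] Q2=[]
t=11-12: P3@Q0 runs 1, rem=8, I/O yield, promote→Q0. Q0=[P3] Q1=[P1,P2,P4] Q2=[]
t=12-13: P3@Q0 runs 1, rem=7, I/O yield, promote→Q0. Q0=[P3] Q1=[P1,P2,P4] Q2=[]
t=13-14: P3@Q0 runs 1, rem=6, I/O yield, promote→Q0. Q0=[P3] Q1=[P1,P2,P4] Q2=[]
t=14-15: P3@Q0 runs 1, rem=5, I/O yield, promote→Q0. Q0=[P3] Q1=[P1,P2,P4] Q2=[]
t=15-16: P3@Q0 runs 1, rem=4, I/O yield, promote→Q0. Q0=[P3] Q1=[P1,P2,P4] Q2=[]
t=16-17: P3@Q0 runs 1, rem=3, I/O yield, promote→Q0. Q0=[P3] Q1=[P1,P2,P4] Q2=[]
t=17-18: P3@Q0 runs 1, rem=2, I/O yield, promote→Q0. Q0=[P3] Q1=[P1,P2,P4] Q2=[]
t=18-19: P3@Q0 runs 1, rem=1, I/O yield, promote→Q0. Q0=[P3] Q1=[P1,P2,P4] Q2=[]
t=19-20: P3@Q0 runs 1, rem=0, completes. Q0=[] Q1=[P1,P2,P4] Q2=[]
t=20-23: P1@Q1 runs 3, rem=9, I/O yield, promote→Q0. Q0=[P1] Q1=[P2,P4] Q2=[]
t=23-25: P1@Q0 runs 2, rem=7, quantum used, demote→Q1. Q0=[] Q1=[P2,P4,P1] Q2=[]
t=25-31: P2@Q1 runs 6, rem=5, quantum used, demote→Q2. Q0=[] Q1=[P4,P1] Q2=[P2]
t=31-37: P4@Q1 runs 6, rem=0, completes. Q0=[] Q1=[P1] Q2=[P2]
t=37-40: P1@Q1 runs 3, rem=4, I/O yield, promote→Q0. Q0=[P1] Q1=[] Q2=[P2]
t=40-42: P1@Q0 runs 2, rem=2, quantum used, demote→Q1. Q0=[] Q1=[P1] Q2=[P2]
t=42-44: P1@Q1 runs 2, rem=0, completes. Q0=[] Q1=[] Q2=[P2]
t=44-49: P2@Q2 runs 5, rem=0, completes. Q0=[] Q1=[] Q2=[]

Answer: 0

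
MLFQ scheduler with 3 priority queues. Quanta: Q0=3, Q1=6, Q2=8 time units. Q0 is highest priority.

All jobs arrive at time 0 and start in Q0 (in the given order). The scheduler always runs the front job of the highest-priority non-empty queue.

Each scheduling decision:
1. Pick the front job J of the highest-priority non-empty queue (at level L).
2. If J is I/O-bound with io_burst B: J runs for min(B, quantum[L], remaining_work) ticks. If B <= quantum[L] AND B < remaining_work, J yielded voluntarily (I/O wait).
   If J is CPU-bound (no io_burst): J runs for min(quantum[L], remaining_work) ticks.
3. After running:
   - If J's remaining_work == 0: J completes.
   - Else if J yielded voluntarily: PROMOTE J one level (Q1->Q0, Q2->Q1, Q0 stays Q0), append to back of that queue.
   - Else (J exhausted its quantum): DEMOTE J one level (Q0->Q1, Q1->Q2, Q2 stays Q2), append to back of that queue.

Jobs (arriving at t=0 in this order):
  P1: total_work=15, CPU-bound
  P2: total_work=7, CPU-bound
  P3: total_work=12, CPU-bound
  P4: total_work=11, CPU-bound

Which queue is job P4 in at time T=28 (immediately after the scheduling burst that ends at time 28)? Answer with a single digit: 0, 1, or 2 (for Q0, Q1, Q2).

Answer: 1

Derivation:
t=0-3: P1@Q0 runs 3, rem=12, quantum used, demote→Q1. Q0=[P2,P3,P4] Q1=[P1] Q2=[]
t=3-6: P2@Q0 runs 3, rem=4, quantum used, demote→Q1. Q0=[P3,P4] Q1=[P1,P2] Q2=[]
t=6-9: P3@Q0 runs 3, rem=9, quantum used, demote→Q1. Q0=[P4] Q1=[P1,P2,P3] Q2=[]
t=9-12: P4@Q0 runs 3, rem=8, quantum used, demote→Q1. Q0=[] Q1=[P1,P2,P3,P4] Q2=[]
t=12-18: P1@Q1 runs 6, rem=6, quantum used, demote→Q2. Q0=[] Q1=[P2,P3,P4] Q2=[P1]
t=18-22: P2@Q1 runs 4, rem=0, completes. Q0=[] Q1=[P3,P4] Q2=[P1]
t=22-28: P3@Q1 runs 6, rem=3, quantum used, demote→Q2. Q0=[] Q1=[P4] Q2=[P1,P3]
t=28-34: P4@Q1 runs 6, rem=2, quantum used, demote→Q2. Q0=[] Q1=[] Q2=[P1,P3,P4]
t=34-40: P1@Q2 runs 6, rem=0, completes. Q0=[] Q1=[] Q2=[P3,P4]
t=40-43: P3@Q2 runs 3, rem=0, completes. Q0=[] Q1=[] Q2=[P4]
t=43-45: P4@Q2 runs 2, rem=0, completes. Q0=[] Q1=[] Q2=[]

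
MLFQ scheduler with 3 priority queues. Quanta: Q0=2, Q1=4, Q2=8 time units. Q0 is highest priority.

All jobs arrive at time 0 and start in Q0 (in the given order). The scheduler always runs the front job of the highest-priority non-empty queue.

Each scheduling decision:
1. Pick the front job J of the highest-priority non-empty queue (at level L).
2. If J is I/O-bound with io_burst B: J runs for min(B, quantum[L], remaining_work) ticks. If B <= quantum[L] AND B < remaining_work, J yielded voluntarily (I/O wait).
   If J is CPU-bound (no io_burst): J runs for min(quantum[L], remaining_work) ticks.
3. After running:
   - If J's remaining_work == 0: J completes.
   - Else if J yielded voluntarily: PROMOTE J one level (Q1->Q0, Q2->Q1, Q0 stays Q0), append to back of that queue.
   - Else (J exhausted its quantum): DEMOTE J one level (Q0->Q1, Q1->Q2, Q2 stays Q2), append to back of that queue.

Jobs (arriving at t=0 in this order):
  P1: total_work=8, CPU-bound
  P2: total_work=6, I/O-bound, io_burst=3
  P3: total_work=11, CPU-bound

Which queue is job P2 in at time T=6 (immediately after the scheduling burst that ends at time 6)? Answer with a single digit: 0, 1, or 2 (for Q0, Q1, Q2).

Answer: 1

Derivation:
t=0-2: P1@Q0 runs 2, rem=6, quantum used, demote→Q1. Q0=[P2,P3] Q1=[P1] Q2=[]
t=2-4: P2@Q0 runs 2, rem=4, quantum used, demote→Q1. Q0=[P3] Q1=[P1,P2] Q2=[]
t=4-6: P3@Q0 runs 2, rem=9, quantum used, demote→Q1. Q0=[] Q1=[P1,P2,P3] Q2=[]
t=6-10: P1@Q1 runs 4, rem=2, quantum used, demote→Q2. Q0=[] Q1=[P2,P3] Q2=[P1]
t=10-13: P2@Q1 runs 3, rem=1, I/O yield, promote→Q0. Q0=[P2] Q1=[P3] Q2=[P1]
t=13-14: P2@Q0 runs 1, rem=0, completes. Q0=[] Q1=[P3] Q2=[P1]
t=14-18: P3@Q1 runs 4, rem=5, quantum used, demote→Q2. Q0=[] Q1=[] Q2=[P1,P3]
t=18-20: P1@Q2 runs 2, rem=0, completes. Q0=[] Q1=[] Q2=[P3]
t=20-25: P3@Q2 runs 5, rem=0, completes. Q0=[] Q1=[] Q2=[]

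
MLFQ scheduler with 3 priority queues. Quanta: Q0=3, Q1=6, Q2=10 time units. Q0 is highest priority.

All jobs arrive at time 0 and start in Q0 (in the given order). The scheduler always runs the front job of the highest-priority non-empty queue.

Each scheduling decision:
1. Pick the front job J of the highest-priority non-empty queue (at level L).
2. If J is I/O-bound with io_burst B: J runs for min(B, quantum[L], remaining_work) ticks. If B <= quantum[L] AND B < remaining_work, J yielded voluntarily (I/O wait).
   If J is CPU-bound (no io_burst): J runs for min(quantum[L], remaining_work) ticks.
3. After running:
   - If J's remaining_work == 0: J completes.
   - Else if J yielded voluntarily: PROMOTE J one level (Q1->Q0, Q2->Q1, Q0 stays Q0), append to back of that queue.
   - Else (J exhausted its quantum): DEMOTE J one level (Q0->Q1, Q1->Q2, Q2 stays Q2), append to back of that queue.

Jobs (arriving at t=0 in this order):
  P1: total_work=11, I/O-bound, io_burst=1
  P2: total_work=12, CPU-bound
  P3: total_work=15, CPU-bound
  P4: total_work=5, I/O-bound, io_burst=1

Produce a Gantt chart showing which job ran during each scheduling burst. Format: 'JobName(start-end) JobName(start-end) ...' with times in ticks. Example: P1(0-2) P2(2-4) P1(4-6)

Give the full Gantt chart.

Answer: P1(0-1) P2(1-4) P3(4-7) P4(7-8) P1(8-9) P4(9-10) P1(10-11) P4(11-12) P1(12-13) P4(13-14) P1(14-15) P4(15-16) P1(16-17) P1(17-18) P1(18-19) P1(19-20) P1(20-21) P1(21-22) P2(22-28) P3(28-34) P2(34-37) P3(37-43)

Derivation:
t=0-1: P1@Q0 runs 1, rem=10, I/O yield, promote→Q0. Q0=[P2,P3,P4,P1] Q1=[] Q2=[]
t=1-4: P2@Q0 runs 3, rem=9, quantum used, demote→Q1. Q0=[P3,P4,P1] Q1=[P2] Q2=[]
t=4-7: P3@Q0 runs 3, rem=12, quantum used, demote→Q1. Q0=[P4,P1] Q1=[P2,P3] Q2=[]
t=7-8: P4@Q0 runs 1, rem=4, I/O yield, promote→Q0. Q0=[P1,P4] Q1=[P2,P3] Q2=[]
t=8-9: P1@Q0 runs 1, rem=9, I/O yield, promote→Q0. Q0=[P4,P1] Q1=[P2,P3] Q2=[]
t=9-10: P4@Q0 runs 1, rem=3, I/O yield, promote→Q0. Q0=[P1,P4] Q1=[P2,P3] Q2=[]
t=10-11: P1@Q0 runs 1, rem=8, I/O yield, promote→Q0. Q0=[P4,P1] Q1=[P2,P3] Q2=[]
t=11-12: P4@Q0 runs 1, rem=2, I/O yield, promote→Q0. Q0=[P1,P4] Q1=[P2,P3] Q2=[]
t=12-13: P1@Q0 runs 1, rem=7, I/O yield, promote→Q0. Q0=[P4,P1] Q1=[P2,P3] Q2=[]
t=13-14: P4@Q0 runs 1, rem=1, I/O yield, promote→Q0. Q0=[P1,P4] Q1=[P2,P3] Q2=[]
t=14-15: P1@Q0 runs 1, rem=6, I/O yield, promote→Q0. Q0=[P4,P1] Q1=[P2,P3] Q2=[]
t=15-16: P4@Q0 runs 1, rem=0, completes. Q0=[P1] Q1=[P2,P3] Q2=[]
t=16-17: P1@Q0 runs 1, rem=5, I/O yield, promote→Q0. Q0=[P1] Q1=[P2,P3] Q2=[]
t=17-18: P1@Q0 runs 1, rem=4, I/O yield, promote→Q0. Q0=[P1] Q1=[P2,P3] Q2=[]
t=18-19: P1@Q0 runs 1, rem=3, I/O yield, promote→Q0. Q0=[P1] Q1=[P2,P3] Q2=[]
t=19-20: P1@Q0 runs 1, rem=2, I/O yield, promote→Q0. Q0=[P1] Q1=[P2,P3] Q2=[]
t=20-21: P1@Q0 runs 1, rem=1, I/O yield, promote→Q0. Q0=[P1] Q1=[P2,P3] Q2=[]
t=21-22: P1@Q0 runs 1, rem=0, completes. Q0=[] Q1=[P2,P3] Q2=[]
t=22-28: P2@Q1 runs 6, rem=3, quantum used, demote→Q2. Q0=[] Q1=[P3] Q2=[P2]
t=28-34: P3@Q1 runs 6, rem=6, quantum used, demote→Q2. Q0=[] Q1=[] Q2=[P2,P3]
t=34-37: P2@Q2 runs 3, rem=0, completes. Q0=[] Q1=[] Q2=[P3]
t=37-43: P3@Q2 runs 6, rem=0, completes. Q0=[] Q1=[] Q2=[]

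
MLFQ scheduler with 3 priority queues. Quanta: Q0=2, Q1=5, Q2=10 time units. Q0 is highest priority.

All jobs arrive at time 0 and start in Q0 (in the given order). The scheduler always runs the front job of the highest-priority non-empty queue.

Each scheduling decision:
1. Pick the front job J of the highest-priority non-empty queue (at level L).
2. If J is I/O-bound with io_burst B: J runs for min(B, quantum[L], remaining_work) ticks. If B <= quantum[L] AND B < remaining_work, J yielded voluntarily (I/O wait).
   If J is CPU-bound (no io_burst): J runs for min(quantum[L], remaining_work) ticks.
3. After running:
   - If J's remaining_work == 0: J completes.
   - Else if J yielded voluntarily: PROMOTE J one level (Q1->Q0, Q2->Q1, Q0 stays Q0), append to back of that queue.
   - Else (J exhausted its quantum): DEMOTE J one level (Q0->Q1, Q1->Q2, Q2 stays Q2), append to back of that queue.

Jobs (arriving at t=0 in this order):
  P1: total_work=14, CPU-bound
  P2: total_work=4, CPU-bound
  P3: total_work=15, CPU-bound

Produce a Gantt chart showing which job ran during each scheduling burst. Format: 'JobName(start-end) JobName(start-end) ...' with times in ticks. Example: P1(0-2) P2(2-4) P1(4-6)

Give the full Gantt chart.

t=0-2: P1@Q0 runs 2, rem=12, quantum used, demote→Q1. Q0=[P2,P3] Q1=[P1] Q2=[]
t=2-4: P2@Q0 runs 2, rem=2, quantum used, demote→Q1. Q0=[P3] Q1=[P1,P2] Q2=[]
t=4-6: P3@Q0 runs 2, rem=13, quantum used, demote→Q1. Q0=[] Q1=[P1,P2,P3] Q2=[]
t=6-11: P1@Q1 runs 5, rem=7, quantum used, demote→Q2. Q0=[] Q1=[P2,P3] Q2=[P1]
t=11-13: P2@Q1 runs 2, rem=0, completes. Q0=[] Q1=[P3] Q2=[P1]
t=13-18: P3@Q1 runs 5, rem=8, quantum used, demote→Q2. Q0=[] Q1=[] Q2=[P1,P3]
t=18-25: P1@Q2 runs 7, rem=0, completes. Q0=[] Q1=[] Q2=[P3]
t=25-33: P3@Q2 runs 8, rem=0, completes. Q0=[] Q1=[] Q2=[]

Answer: P1(0-2) P2(2-4) P3(4-6) P1(6-11) P2(11-13) P3(13-18) P1(18-25) P3(25-33)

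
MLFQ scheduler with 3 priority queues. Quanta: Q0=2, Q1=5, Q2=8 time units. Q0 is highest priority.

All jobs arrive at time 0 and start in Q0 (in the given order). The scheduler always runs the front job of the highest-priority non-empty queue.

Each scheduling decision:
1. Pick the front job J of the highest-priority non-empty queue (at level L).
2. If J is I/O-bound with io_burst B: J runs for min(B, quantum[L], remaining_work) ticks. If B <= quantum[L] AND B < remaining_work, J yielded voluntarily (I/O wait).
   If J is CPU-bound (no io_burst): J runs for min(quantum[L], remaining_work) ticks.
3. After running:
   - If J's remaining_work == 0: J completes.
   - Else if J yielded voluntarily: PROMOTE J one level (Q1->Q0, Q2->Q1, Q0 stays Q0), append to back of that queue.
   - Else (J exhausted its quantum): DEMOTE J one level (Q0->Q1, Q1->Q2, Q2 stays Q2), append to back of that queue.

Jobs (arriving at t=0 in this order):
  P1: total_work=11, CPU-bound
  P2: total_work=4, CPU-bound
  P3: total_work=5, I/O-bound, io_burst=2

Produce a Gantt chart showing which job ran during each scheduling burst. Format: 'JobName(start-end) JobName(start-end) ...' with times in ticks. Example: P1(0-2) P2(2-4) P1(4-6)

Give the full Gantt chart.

Answer: P1(0-2) P2(2-4) P3(4-6) P3(6-8) P3(8-9) P1(9-14) P2(14-16) P1(16-20)

Derivation:
t=0-2: P1@Q0 runs 2, rem=9, quantum used, demote→Q1. Q0=[P2,P3] Q1=[P1] Q2=[]
t=2-4: P2@Q0 runs 2, rem=2, quantum used, demote→Q1. Q0=[P3] Q1=[P1,P2] Q2=[]
t=4-6: P3@Q0 runs 2, rem=3, I/O yield, promote→Q0. Q0=[P3] Q1=[P1,P2] Q2=[]
t=6-8: P3@Q0 runs 2, rem=1, I/O yield, promote→Q0. Q0=[P3] Q1=[P1,P2] Q2=[]
t=8-9: P3@Q0 runs 1, rem=0, completes. Q0=[] Q1=[P1,P2] Q2=[]
t=9-14: P1@Q1 runs 5, rem=4, quantum used, demote→Q2. Q0=[] Q1=[P2] Q2=[P1]
t=14-16: P2@Q1 runs 2, rem=0, completes. Q0=[] Q1=[] Q2=[P1]
t=16-20: P1@Q2 runs 4, rem=0, completes. Q0=[] Q1=[] Q2=[]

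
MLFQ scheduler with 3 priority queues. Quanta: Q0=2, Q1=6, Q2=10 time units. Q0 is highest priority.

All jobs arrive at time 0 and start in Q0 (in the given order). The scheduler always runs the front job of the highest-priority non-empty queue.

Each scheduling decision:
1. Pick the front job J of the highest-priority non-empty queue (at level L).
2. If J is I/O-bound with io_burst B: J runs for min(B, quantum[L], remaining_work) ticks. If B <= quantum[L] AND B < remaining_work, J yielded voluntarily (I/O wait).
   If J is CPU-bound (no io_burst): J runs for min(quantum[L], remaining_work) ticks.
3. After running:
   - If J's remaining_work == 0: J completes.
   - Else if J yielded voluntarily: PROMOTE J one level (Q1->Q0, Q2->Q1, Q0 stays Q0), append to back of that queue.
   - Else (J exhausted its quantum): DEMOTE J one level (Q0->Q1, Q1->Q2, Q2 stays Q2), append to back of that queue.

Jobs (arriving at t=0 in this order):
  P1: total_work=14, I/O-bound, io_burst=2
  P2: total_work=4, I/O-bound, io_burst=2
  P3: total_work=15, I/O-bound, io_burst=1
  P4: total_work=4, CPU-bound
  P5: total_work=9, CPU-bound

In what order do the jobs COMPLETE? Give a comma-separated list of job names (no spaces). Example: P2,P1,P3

t=0-2: P1@Q0 runs 2, rem=12, I/O yield, promote→Q0. Q0=[P2,P3,P4,P5,P1] Q1=[] Q2=[]
t=2-4: P2@Q0 runs 2, rem=2, I/O yield, promote→Q0. Q0=[P3,P4,P5,P1,P2] Q1=[] Q2=[]
t=4-5: P3@Q0 runs 1, rem=14, I/O yield, promote→Q0. Q0=[P4,P5,P1,P2,P3] Q1=[] Q2=[]
t=5-7: P4@Q0 runs 2, rem=2, quantum used, demote→Q1. Q0=[P5,P1,P2,P3] Q1=[P4] Q2=[]
t=7-9: P5@Q0 runs 2, rem=7, quantum used, demote→Q1. Q0=[P1,P2,P3] Q1=[P4,P5] Q2=[]
t=9-11: P1@Q0 runs 2, rem=10, I/O yield, promote→Q0. Q0=[P2,P3,P1] Q1=[P4,P5] Q2=[]
t=11-13: P2@Q0 runs 2, rem=0, completes. Q0=[P3,P1] Q1=[P4,P5] Q2=[]
t=13-14: P3@Q0 runs 1, rem=13, I/O yield, promote→Q0. Q0=[P1,P3] Q1=[P4,P5] Q2=[]
t=14-16: P1@Q0 runs 2, rem=8, I/O yield, promote→Q0. Q0=[P3,P1] Q1=[P4,P5] Q2=[]
t=16-17: P3@Q0 runs 1, rem=12, I/O yield, promote→Q0. Q0=[P1,P3] Q1=[P4,P5] Q2=[]
t=17-19: P1@Q0 runs 2, rem=6, I/O yield, promote→Q0. Q0=[P3,P1] Q1=[P4,P5] Q2=[]
t=19-20: P3@Q0 runs 1, rem=11, I/O yield, promote→Q0. Q0=[P1,P3] Q1=[P4,P5] Q2=[]
t=20-22: P1@Q0 runs 2, rem=4, I/O yield, promote→Q0. Q0=[P3,P1] Q1=[P4,P5] Q2=[]
t=22-23: P3@Q0 runs 1, rem=10, I/O yield, promote→Q0. Q0=[P1,P3] Q1=[P4,P5] Q2=[]
t=23-25: P1@Q0 runs 2, rem=2, I/O yield, promote→Q0. Q0=[P3,P1] Q1=[P4,P5] Q2=[]
t=25-26: P3@Q0 runs 1, rem=9, I/O yield, promote→Q0. Q0=[P1,P3] Q1=[P4,P5] Q2=[]
t=26-28: P1@Q0 runs 2, rem=0, completes. Q0=[P3] Q1=[P4,P5] Q2=[]
t=28-29: P3@Q0 runs 1, rem=8, I/O yield, promote→Q0. Q0=[P3] Q1=[P4,P5] Q2=[]
t=29-30: P3@Q0 runs 1, rem=7, I/O yield, promote→Q0. Q0=[P3] Q1=[P4,P5] Q2=[]
t=30-31: P3@Q0 runs 1, rem=6, I/O yield, promote→Q0. Q0=[P3] Q1=[P4,P5] Q2=[]
t=31-32: P3@Q0 runs 1, rem=5, I/O yield, promote→Q0. Q0=[P3] Q1=[P4,P5] Q2=[]
t=32-33: P3@Q0 runs 1, rem=4, I/O yield, promote→Q0. Q0=[P3] Q1=[P4,P5] Q2=[]
t=33-34: P3@Q0 runs 1, rem=3, I/O yield, promote→Q0. Q0=[P3] Q1=[P4,P5] Q2=[]
t=34-35: P3@Q0 runs 1, rem=2, I/O yield, promote→Q0. Q0=[P3] Q1=[P4,P5] Q2=[]
t=35-36: P3@Q0 runs 1, rem=1, I/O yield, promote→Q0. Q0=[P3] Q1=[P4,P5] Q2=[]
t=36-37: P3@Q0 runs 1, rem=0, completes. Q0=[] Q1=[P4,P5] Q2=[]
t=37-39: P4@Q1 runs 2, rem=0, completes. Q0=[] Q1=[P5] Q2=[]
t=39-45: P5@Q1 runs 6, rem=1, quantum used, demote→Q2. Q0=[] Q1=[] Q2=[P5]
t=45-46: P5@Q2 runs 1, rem=0, completes. Q0=[] Q1=[] Q2=[]

Answer: P2,P1,P3,P4,P5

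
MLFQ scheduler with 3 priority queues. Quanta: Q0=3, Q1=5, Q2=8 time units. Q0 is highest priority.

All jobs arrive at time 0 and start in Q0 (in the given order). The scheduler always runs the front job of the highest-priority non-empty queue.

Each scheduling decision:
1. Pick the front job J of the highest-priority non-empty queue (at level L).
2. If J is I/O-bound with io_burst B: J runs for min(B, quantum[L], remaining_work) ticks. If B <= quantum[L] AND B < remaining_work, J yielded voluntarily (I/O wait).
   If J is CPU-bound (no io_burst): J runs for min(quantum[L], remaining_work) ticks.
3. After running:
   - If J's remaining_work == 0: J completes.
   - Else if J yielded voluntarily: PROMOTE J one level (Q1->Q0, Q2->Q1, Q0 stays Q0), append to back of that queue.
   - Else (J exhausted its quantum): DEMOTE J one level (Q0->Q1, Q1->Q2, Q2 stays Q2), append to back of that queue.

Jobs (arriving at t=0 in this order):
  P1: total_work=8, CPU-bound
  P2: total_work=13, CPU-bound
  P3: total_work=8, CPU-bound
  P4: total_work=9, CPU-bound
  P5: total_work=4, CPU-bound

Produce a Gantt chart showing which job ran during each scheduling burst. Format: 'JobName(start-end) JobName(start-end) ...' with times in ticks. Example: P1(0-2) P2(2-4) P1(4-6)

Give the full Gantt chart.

t=0-3: P1@Q0 runs 3, rem=5, quantum used, demote→Q1. Q0=[P2,P3,P4,P5] Q1=[P1] Q2=[]
t=3-6: P2@Q0 runs 3, rem=10, quantum used, demote→Q1. Q0=[P3,P4,P5] Q1=[P1,P2] Q2=[]
t=6-9: P3@Q0 runs 3, rem=5, quantum used, demote→Q1. Q0=[P4,P5] Q1=[P1,P2,P3] Q2=[]
t=9-12: P4@Q0 runs 3, rem=6, quantum used, demote→Q1. Q0=[P5] Q1=[P1,P2,P3,P4] Q2=[]
t=12-15: P5@Q0 runs 3, rem=1, quantum used, demote→Q1. Q0=[] Q1=[P1,P2,P3,P4,P5] Q2=[]
t=15-20: P1@Q1 runs 5, rem=0, completes. Q0=[] Q1=[P2,P3,P4,P5] Q2=[]
t=20-25: P2@Q1 runs 5, rem=5, quantum used, demote→Q2. Q0=[] Q1=[P3,P4,P5] Q2=[P2]
t=25-30: P3@Q1 runs 5, rem=0, completes. Q0=[] Q1=[P4,P5] Q2=[P2]
t=30-35: P4@Q1 runs 5, rem=1, quantum used, demote→Q2. Q0=[] Q1=[P5] Q2=[P2,P4]
t=35-36: P5@Q1 runs 1, rem=0, completes. Q0=[] Q1=[] Q2=[P2,P4]
t=36-41: P2@Q2 runs 5, rem=0, completes. Q0=[] Q1=[] Q2=[P4]
t=41-42: P4@Q2 runs 1, rem=0, completes. Q0=[] Q1=[] Q2=[]

Answer: P1(0-3) P2(3-6) P3(6-9) P4(9-12) P5(12-15) P1(15-20) P2(20-25) P3(25-30) P4(30-35) P5(35-36) P2(36-41) P4(41-42)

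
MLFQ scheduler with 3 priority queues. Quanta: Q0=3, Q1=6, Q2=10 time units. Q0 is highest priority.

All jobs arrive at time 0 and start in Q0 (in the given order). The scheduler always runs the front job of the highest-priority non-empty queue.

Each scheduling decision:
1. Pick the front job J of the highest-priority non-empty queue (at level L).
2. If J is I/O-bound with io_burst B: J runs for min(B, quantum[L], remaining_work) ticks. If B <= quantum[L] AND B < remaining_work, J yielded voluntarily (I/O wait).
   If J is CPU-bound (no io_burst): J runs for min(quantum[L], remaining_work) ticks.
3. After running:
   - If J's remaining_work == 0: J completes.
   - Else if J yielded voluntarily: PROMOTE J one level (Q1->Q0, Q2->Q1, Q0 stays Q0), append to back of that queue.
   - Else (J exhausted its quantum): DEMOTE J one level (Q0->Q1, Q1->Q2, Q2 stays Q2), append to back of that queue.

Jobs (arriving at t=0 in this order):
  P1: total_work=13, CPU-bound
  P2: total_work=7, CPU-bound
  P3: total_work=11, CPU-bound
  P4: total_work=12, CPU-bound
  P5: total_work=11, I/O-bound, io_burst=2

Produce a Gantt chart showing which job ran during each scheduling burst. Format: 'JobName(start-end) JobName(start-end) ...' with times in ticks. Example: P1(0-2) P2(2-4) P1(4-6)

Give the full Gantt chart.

Answer: P1(0-3) P2(3-6) P3(6-9) P4(9-12) P5(12-14) P5(14-16) P5(16-18) P5(18-20) P5(20-22) P5(22-23) P1(23-29) P2(29-33) P3(33-39) P4(39-45) P1(45-49) P3(49-51) P4(51-54)

Derivation:
t=0-3: P1@Q0 runs 3, rem=10, quantum used, demote→Q1. Q0=[P2,P3,P4,P5] Q1=[P1] Q2=[]
t=3-6: P2@Q0 runs 3, rem=4, quantum used, demote→Q1. Q0=[P3,P4,P5] Q1=[P1,P2] Q2=[]
t=6-9: P3@Q0 runs 3, rem=8, quantum used, demote→Q1. Q0=[P4,P5] Q1=[P1,P2,P3] Q2=[]
t=9-12: P4@Q0 runs 3, rem=9, quantum used, demote→Q1. Q0=[P5] Q1=[P1,P2,P3,P4] Q2=[]
t=12-14: P5@Q0 runs 2, rem=9, I/O yield, promote→Q0. Q0=[P5] Q1=[P1,P2,P3,P4] Q2=[]
t=14-16: P5@Q0 runs 2, rem=7, I/O yield, promote→Q0. Q0=[P5] Q1=[P1,P2,P3,P4] Q2=[]
t=16-18: P5@Q0 runs 2, rem=5, I/O yield, promote→Q0. Q0=[P5] Q1=[P1,P2,P3,P4] Q2=[]
t=18-20: P5@Q0 runs 2, rem=3, I/O yield, promote→Q0. Q0=[P5] Q1=[P1,P2,P3,P4] Q2=[]
t=20-22: P5@Q0 runs 2, rem=1, I/O yield, promote→Q0. Q0=[P5] Q1=[P1,P2,P3,P4] Q2=[]
t=22-23: P5@Q0 runs 1, rem=0, completes. Q0=[] Q1=[P1,P2,P3,P4] Q2=[]
t=23-29: P1@Q1 runs 6, rem=4, quantum used, demote→Q2. Q0=[] Q1=[P2,P3,P4] Q2=[P1]
t=29-33: P2@Q1 runs 4, rem=0, completes. Q0=[] Q1=[P3,P4] Q2=[P1]
t=33-39: P3@Q1 runs 6, rem=2, quantum used, demote→Q2. Q0=[] Q1=[P4] Q2=[P1,P3]
t=39-45: P4@Q1 runs 6, rem=3, quantum used, demote→Q2. Q0=[] Q1=[] Q2=[P1,P3,P4]
t=45-49: P1@Q2 runs 4, rem=0, completes. Q0=[] Q1=[] Q2=[P3,P4]
t=49-51: P3@Q2 runs 2, rem=0, completes. Q0=[] Q1=[] Q2=[P4]
t=51-54: P4@Q2 runs 3, rem=0, completes. Q0=[] Q1=[] Q2=[]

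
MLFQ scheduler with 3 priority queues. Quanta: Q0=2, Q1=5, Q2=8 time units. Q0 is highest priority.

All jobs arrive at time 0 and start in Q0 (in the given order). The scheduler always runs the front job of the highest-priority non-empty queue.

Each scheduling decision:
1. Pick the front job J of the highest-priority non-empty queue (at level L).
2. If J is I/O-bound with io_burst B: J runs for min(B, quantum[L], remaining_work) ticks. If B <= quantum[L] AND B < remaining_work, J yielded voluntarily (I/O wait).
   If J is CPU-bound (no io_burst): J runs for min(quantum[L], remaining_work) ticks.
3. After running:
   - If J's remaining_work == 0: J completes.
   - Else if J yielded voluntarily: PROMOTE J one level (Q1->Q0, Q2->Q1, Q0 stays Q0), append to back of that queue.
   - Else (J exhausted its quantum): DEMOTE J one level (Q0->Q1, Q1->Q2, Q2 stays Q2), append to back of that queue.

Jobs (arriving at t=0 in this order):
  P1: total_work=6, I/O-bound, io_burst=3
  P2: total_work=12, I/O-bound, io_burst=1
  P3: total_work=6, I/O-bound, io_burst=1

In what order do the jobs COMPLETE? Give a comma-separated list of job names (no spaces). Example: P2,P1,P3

Answer: P3,P2,P1

Derivation:
t=0-2: P1@Q0 runs 2, rem=4, quantum used, demote→Q1. Q0=[P2,P3] Q1=[P1] Q2=[]
t=2-3: P2@Q0 runs 1, rem=11, I/O yield, promote→Q0. Q0=[P3,P2] Q1=[P1] Q2=[]
t=3-4: P3@Q0 runs 1, rem=5, I/O yield, promote→Q0. Q0=[P2,P3] Q1=[P1] Q2=[]
t=4-5: P2@Q0 runs 1, rem=10, I/O yield, promote→Q0. Q0=[P3,P2] Q1=[P1] Q2=[]
t=5-6: P3@Q0 runs 1, rem=4, I/O yield, promote→Q0. Q0=[P2,P3] Q1=[P1] Q2=[]
t=6-7: P2@Q0 runs 1, rem=9, I/O yield, promote→Q0. Q0=[P3,P2] Q1=[P1] Q2=[]
t=7-8: P3@Q0 runs 1, rem=3, I/O yield, promote→Q0. Q0=[P2,P3] Q1=[P1] Q2=[]
t=8-9: P2@Q0 runs 1, rem=8, I/O yield, promote→Q0. Q0=[P3,P2] Q1=[P1] Q2=[]
t=9-10: P3@Q0 runs 1, rem=2, I/O yield, promote→Q0. Q0=[P2,P3] Q1=[P1] Q2=[]
t=10-11: P2@Q0 runs 1, rem=7, I/O yield, promote→Q0. Q0=[P3,P2] Q1=[P1] Q2=[]
t=11-12: P3@Q0 runs 1, rem=1, I/O yield, promote→Q0. Q0=[P2,P3] Q1=[P1] Q2=[]
t=12-13: P2@Q0 runs 1, rem=6, I/O yield, promote→Q0. Q0=[P3,P2] Q1=[P1] Q2=[]
t=13-14: P3@Q0 runs 1, rem=0, completes. Q0=[P2] Q1=[P1] Q2=[]
t=14-15: P2@Q0 runs 1, rem=5, I/O yield, promote→Q0. Q0=[P2] Q1=[P1] Q2=[]
t=15-16: P2@Q0 runs 1, rem=4, I/O yield, promote→Q0. Q0=[P2] Q1=[P1] Q2=[]
t=16-17: P2@Q0 runs 1, rem=3, I/O yield, promote→Q0. Q0=[P2] Q1=[P1] Q2=[]
t=17-18: P2@Q0 runs 1, rem=2, I/O yield, promote→Q0. Q0=[P2] Q1=[P1] Q2=[]
t=18-19: P2@Q0 runs 1, rem=1, I/O yield, promote→Q0. Q0=[P2] Q1=[P1] Q2=[]
t=19-20: P2@Q0 runs 1, rem=0, completes. Q0=[] Q1=[P1] Q2=[]
t=20-23: P1@Q1 runs 3, rem=1, I/O yield, promote→Q0. Q0=[P1] Q1=[] Q2=[]
t=23-24: P1@Q0 runs 1, rem=0, completes. Q0=[] Q1=[] Q2=[]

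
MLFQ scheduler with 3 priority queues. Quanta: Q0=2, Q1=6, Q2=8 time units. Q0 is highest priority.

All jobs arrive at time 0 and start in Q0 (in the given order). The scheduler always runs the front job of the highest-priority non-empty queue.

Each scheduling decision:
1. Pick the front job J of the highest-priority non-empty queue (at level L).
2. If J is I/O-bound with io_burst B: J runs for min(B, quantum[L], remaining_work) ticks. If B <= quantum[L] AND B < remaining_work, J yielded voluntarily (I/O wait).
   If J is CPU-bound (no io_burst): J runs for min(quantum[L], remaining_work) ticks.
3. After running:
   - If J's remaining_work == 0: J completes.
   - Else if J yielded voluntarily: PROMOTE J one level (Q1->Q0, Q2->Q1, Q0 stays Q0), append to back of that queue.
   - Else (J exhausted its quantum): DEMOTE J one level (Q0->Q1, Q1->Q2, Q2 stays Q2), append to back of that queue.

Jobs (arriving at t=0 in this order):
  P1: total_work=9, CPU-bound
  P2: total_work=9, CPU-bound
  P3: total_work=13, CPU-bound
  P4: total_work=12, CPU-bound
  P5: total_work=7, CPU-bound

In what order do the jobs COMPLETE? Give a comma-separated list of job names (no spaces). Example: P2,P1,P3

Answer: P5,P1,P2,P3,P4

Derivation:
t=0-2: P1@Q0 runs 2, rem=7, quantum used, demote→Q1. Q0=[P2,P3,P4,P5] Q1=[P1] Q2=[]
t=2-4: P2@Q0 runs 2, rem=7, quantum used, demote→Q1. Q0=[P3,P4,P5] Q1=[P1,P2] Q2=[]
t=4-6: P3@Q0 runs 2, rem=11, quantum used, demote→Q1. Q0=[P4,P5] Q1=[P1,P2,P3] Q2=[]
t=6-8: P4@Q0 runs 2, rem=10, quantum used, demote→Q1. Q0=[P5] Q1=[P1,P2,P3,P4] Q2=[]
t=8-10: P5@Q0 runs 2, rem=5, quantum used, demote→Q1. Q0=[] Q1=[P1,P2,P3,P4,P5] Q2=[]
t=10-16: P1@Q1 runs 6, rem=1, quantum used, demote→Q2. Q0=[] Q1=[P2,P3,P4,P5] Q2=[P1]
t=16-22: P2@Q1 runs 6, rem=1, quantum used, demote→Q2. Q0=[] Q1=[P3,P4,P5] Q2=[P1,P2]
t=22-28: P3@Q1 runs 6, rem=5, quantum used, demote→Q2. Q0=[] Q1=[P4,P5] Q2=[P1,P2,P3]
t=28-34: P4@Q1 runs 6, rem=4, quantum used, demote→Q2. Q0=[] Q1=[P5] Q2=[P1,P2,P3,P4]
t=34-39: P5@Q1 runs 5, rem=0, completes. Q0=[] Q1=[] Q2=[P1,P2,P3,P4]
t=39-40: P1@Q2 runs 1, rem=0, completes. Q0=[] Q1=[] Q2=[P2,P3,P4]
t=40-41: P2@Q2 runs 1, rem=0, completes. Q0=[] Q1=[] Q2=[P3,P4]
t=41-46: P3@Q2 runs 5, rem=0, completes. Q0=[] Q1=[] Q2=[P4]
t=46-50: P4@Q2 runs 4, rem=0, completes. Q0=[] Q1=[] Q2=[]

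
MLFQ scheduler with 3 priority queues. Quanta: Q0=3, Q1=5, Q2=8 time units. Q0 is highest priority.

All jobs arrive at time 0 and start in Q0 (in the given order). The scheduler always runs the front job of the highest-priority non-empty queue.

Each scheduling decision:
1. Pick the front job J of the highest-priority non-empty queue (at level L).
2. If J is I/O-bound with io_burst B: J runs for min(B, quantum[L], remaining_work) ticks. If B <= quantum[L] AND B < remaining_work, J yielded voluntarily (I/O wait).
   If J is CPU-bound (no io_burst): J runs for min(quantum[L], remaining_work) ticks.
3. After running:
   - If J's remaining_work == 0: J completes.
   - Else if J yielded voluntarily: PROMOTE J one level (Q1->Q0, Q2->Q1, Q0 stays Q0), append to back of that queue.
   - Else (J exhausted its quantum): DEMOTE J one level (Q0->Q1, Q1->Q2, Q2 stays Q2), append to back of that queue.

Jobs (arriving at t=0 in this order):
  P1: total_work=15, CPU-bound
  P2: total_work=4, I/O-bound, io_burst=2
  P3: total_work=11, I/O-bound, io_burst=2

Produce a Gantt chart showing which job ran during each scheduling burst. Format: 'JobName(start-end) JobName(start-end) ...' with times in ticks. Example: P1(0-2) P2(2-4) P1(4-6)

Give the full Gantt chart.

t=0-3: P1@Q0 runs 3, rem=12, quantum used, demote→Q1. Q0=[P2,P3] Q1=[P1] Q2=[]
t=3-5: P2@Q0 runs 2, rem=2, I/O yield, promote→Q0. Q0=[P3,P2] Q1=[P1] Q2=[]
t=5-7: P3@Q0 runs 2, rem=9, I/O yield, promote→Q0. Q0=[P2,P3] Q1=[P1] Q2=[]
t=7-9: P2@Q0 runs 2, rem=0, completes. Q0=[P3] Q1=[P1] Q2=[]
t=9-11: P3@Q0 runs 2, rem=7, I/O yield, promote→Q0. Q0=[P3] Q1=[P1] Q2=[]
t=11-13: P3@Q0 runs 2, rem=5, I/O yield, promote→Q0. Q0=[P3] Q1=[P1] Q2=[]
t=13-15: P3@Q0 runs 2, rem=3, I/O yield, promote→Q0. Q0=[P3] Q1=[P1] Q2=[]
t=15-17: P3@Q0 runs 2, rem=1, I/O yield, promote→Q0. Q0=[P3] Q1=[P1] Q2=[]
t=17-18: P3@Q0 runs 1, rem=0, completes. Q0=[] Q1=[P1] Q2=[]
t=18-23: P1@Q1 runs 5, rem=7, quantum used, demote→Q2. Q0=[] Q1=[] Q2=[P1]
t=23-30: P1@Q2 runs 7, rem=0, completes. Q0=[] Q1=[] Q2=[]

Answer: P1(0-3) P2(3-5) P3(5-7) P2(7-9) P3(9-11) P3(11-13) P3(13-15) P3(15-17) P3(17-18) P1(18-23) P1(23-30)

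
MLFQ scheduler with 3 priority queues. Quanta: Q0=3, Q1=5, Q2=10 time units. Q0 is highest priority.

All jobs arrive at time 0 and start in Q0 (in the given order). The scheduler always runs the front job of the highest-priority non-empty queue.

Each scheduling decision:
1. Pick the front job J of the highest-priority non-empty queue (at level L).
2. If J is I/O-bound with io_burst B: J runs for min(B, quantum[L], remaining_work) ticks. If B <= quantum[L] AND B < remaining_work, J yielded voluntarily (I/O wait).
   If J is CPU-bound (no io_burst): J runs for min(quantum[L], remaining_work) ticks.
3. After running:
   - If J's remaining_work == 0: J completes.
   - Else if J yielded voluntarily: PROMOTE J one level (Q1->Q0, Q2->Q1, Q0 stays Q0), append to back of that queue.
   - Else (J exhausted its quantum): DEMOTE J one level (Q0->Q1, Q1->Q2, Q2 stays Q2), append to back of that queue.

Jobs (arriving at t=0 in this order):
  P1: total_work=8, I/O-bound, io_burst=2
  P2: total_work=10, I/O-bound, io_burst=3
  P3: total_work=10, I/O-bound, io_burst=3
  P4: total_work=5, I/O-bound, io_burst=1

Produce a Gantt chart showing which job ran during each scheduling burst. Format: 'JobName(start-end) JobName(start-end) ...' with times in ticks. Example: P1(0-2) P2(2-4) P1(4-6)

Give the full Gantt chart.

t=0-2: P1@Q0 runs 2, rem=6, I/O yield, promote→Q0. Q0=[P2,P3,P4,P1] Q1=[] Q2=[]
t=2-5: P2@Q0 runs 3, rem=7, I/O yield, promote→Q0. Q0=[P3,P4,P1,P2] Q1=[] Q2=[]
t=5-8: P3@Q0 runs 3, rem=7, I/O yield, promote→Q0. Q0=[P4,P1,P2,P3] Q1=[] Q2=[]
t=8-9: P4@Q0 runs 1, rem=4, I/O yield, promote→Q0. Q0=[P1,P2,P3,P4] Q1=[] Q2=[]
t=9-11: P1@Q0 runs 2, rem=4, I/O yield, promote→Q0. Q0=[P2,P3,P4,P1] Q1=[] Q2=[]
t=11-14: P2@Q0 runs 3, rem=4, I/O yield, promote→Q0. Q0=[P3,P4,P1,P2] Q1=[] Q2=[]
t=14-17: P3@Q0 runs 3, rem=4, I/O yield, promote→Q0. Q0=[P4,P1,P2,P3] Q1=[] Q2=[]
t=17-18: P4@Q0 runs 1, rem=3, I/O yield, promote→Q0. Q0=[P1,P2,P3,P4] Q1=[] Q2=[]
t=18-20: P1@Q0 runs 2, rem=2, I/O yield, promote→Q0. Q0=[P2,P3,P4,P1] Q1=[] Q2=[]
t=20-23: P2@Q0 runs 3, rem=1, I/O yield, promote→Q0. Q0=[P3,P4,P1,P2] Q1=[] Q2=[]
t=23-26: P3@Q0 runs 3, rem=1, I/O yield, promote→Q0. Q0=[P4,P1,P2,P3] Q1=[] Q2=[]
t=26-27: P4@Q0 runs 1, rem=2, I/O yield, promote→Q0. Q0=[P1,P2,P3,P4] Q1=[] Q2=[]
t=27-29: P1@Q0 runs 2, rem=0, completes. Q0=[P2,P3,P4] Q1=[] Q2=[]
t=29-30: P2@Q0 runs 1, rem=0, completes. Q0=[P3,P4] Q1=[] Q2=[]
t=30-31: P3@Q0 runs 1, rem=0, completes. Q0=[P4] Q1=[] Q2=[]
t=31-32: P4@Q0 runs 1, rem=1, I/O yield, promote→Q0. Q0=[P4] Q1=[] Q2=[]
t=32-33: P4@Q0 runs 1, rem=0, completes. Q0=[] Q1=[] Q2=[]

Answer: P1(0-2) P2(2-5) P3(5-8) P4(8-9) P1(9-11) P2(11-14) P3(14-17) P4(17-18) P1(18-20) P2(20-23) P3(23-26) P4(26-27) P1(27-29) P2(29-30) P3(30-31) P4(31-32) P4(32-33)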